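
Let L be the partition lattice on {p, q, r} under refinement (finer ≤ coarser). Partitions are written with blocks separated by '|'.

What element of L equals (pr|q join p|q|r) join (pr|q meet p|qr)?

pr|q

pr|q ∨ p|q|r = pr|q
pr|q ∧ p|qr = p|q|r
pr|q ∨ p|q|r = pr|q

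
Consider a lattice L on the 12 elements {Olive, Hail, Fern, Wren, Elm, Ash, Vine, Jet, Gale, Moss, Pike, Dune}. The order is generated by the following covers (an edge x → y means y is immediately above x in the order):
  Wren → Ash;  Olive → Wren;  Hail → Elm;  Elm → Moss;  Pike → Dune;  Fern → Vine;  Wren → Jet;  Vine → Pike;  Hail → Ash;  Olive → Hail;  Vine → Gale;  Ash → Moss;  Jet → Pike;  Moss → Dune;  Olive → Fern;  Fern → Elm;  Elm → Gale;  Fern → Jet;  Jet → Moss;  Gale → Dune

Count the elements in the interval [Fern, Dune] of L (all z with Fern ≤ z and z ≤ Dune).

8

The interval [Fern, Dune] = {Dune, Elm, Fern, Gale, Jet, Moss, Pike, Vine}, which has 8 elements.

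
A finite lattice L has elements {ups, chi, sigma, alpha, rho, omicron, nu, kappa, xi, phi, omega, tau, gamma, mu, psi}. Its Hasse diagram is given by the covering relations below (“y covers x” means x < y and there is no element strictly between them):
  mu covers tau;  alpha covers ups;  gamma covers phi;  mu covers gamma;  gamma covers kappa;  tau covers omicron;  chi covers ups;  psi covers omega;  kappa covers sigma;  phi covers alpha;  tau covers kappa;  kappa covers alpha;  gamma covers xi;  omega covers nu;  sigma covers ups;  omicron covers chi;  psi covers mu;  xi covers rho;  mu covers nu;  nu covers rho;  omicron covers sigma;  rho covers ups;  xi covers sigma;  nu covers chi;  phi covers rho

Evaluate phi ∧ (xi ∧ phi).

rho

xi ∧ phi = rho
phi ∧ rho = rho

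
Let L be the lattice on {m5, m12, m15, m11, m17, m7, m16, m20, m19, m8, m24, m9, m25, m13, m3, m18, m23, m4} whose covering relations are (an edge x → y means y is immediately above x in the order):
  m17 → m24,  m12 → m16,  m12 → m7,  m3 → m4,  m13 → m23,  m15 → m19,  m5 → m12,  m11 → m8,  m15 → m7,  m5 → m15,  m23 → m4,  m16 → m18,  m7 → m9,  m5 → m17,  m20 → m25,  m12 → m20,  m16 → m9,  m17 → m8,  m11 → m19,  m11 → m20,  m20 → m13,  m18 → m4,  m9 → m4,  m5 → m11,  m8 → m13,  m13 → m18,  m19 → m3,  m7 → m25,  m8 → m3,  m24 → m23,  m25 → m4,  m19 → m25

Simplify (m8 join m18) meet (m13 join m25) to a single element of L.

m18

m8 ∨ m18 = m18
m13 ∨ m25 = m4
m18 ∧ m4 = m18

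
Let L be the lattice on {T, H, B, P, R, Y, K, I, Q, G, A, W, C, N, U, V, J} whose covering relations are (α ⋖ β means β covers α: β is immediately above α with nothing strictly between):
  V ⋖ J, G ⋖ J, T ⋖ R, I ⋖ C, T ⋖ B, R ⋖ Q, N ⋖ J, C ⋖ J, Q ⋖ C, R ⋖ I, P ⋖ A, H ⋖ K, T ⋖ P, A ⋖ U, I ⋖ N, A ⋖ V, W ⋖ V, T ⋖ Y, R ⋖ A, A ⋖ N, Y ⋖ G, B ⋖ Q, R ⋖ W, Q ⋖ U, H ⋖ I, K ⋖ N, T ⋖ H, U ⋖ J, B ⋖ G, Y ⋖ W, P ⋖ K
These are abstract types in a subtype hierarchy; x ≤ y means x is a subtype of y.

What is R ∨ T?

R

Common upper bounds of {R, T}: A, C, I, J, N, Q, R, U, V, W.
The least among these is R.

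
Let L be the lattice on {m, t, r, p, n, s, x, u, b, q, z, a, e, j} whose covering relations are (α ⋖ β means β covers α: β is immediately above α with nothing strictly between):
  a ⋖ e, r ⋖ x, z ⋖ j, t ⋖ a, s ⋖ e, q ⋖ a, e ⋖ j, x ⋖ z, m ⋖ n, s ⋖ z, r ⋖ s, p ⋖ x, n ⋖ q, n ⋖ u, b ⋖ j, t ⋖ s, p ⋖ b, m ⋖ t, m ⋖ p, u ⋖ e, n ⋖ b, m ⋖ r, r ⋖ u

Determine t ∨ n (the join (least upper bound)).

Common upper bounds of {t, n}: a, e, j.
The least among these is a.

a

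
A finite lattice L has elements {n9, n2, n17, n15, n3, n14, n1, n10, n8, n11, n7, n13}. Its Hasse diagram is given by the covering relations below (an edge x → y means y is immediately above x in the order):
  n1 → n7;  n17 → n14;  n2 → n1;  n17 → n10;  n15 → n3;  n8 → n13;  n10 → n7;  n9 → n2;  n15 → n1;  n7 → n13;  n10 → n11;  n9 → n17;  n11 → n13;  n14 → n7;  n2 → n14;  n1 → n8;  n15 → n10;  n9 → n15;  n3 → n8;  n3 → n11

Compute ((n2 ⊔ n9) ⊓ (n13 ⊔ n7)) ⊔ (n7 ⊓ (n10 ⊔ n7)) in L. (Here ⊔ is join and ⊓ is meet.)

n2 ∨ n9 = n2
n13 ∨ n7 = n13
n2 ∧ n13 = n2
n10 ∨ n7 = n7
n7 ∧ n7 = n7
n2 ∨ n7 = n7

n7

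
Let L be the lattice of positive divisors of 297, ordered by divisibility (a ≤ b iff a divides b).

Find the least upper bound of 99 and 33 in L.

99

Common upper bounds of {99, 33}: 297, 99.
The least among these is 99.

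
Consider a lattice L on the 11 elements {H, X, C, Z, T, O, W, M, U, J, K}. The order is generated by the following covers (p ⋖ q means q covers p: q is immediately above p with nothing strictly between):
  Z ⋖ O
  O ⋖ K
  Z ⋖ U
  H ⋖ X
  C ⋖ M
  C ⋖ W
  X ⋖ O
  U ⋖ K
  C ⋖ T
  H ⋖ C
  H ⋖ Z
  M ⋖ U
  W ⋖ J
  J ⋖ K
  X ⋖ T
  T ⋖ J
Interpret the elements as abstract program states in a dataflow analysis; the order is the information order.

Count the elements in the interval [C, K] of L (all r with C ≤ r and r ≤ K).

The interval [C, K] = {C, J, K, M, T, U, W}, which has 7 elements.

7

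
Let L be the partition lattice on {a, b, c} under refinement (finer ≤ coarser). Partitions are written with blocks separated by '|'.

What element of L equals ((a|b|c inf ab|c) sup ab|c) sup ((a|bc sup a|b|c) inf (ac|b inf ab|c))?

ab|c

a|b|c ∧ ab|c = a|b|c
a|b|c ∨ ab|c = ab|c
a|bc ∨ a|b|c = a|bc
ac|b ∧ ab|c = a|b|c
a|bc ∧ a|b|c = a|b|c
ab|c ∨ a|b|c = ab|c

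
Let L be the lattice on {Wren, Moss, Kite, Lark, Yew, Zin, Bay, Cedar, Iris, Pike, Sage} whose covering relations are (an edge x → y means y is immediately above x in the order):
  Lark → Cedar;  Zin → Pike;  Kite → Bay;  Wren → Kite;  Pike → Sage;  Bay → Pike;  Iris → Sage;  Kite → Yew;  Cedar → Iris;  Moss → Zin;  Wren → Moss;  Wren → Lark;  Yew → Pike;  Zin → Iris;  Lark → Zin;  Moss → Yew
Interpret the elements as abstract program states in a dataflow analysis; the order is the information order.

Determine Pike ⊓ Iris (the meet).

Zin

Common lower bounds of {Pike, Iris}: Lark, Moss, Wren, Zin.
The greatest among these is Zin.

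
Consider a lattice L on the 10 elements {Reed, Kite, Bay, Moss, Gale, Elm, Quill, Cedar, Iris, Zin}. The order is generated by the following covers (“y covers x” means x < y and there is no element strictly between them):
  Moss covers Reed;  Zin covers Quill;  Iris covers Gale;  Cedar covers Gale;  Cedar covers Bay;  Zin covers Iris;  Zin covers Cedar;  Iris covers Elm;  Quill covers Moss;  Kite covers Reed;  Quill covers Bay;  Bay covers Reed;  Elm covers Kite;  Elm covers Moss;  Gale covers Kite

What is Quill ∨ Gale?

Common upper bounds of {Quill, Gale}: Zin.
The least among these is Zin.

Zin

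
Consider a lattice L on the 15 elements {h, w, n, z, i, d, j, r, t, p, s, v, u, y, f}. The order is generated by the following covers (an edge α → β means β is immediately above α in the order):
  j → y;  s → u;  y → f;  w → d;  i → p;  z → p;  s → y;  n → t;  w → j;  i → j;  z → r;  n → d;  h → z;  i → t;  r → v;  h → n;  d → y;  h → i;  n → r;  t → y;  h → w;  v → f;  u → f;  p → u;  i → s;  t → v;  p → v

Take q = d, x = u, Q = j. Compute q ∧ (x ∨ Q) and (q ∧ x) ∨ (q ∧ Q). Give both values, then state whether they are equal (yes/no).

d; w; no

x ∨ Q = f, so q ∧ (x ∨ Q) = d ∧ f = d.
q ∧ x = h and q ∧ Q = w, so (q ∧ x) ∨ (q ∧ Q) = h ∨ w = w.
Equal: no.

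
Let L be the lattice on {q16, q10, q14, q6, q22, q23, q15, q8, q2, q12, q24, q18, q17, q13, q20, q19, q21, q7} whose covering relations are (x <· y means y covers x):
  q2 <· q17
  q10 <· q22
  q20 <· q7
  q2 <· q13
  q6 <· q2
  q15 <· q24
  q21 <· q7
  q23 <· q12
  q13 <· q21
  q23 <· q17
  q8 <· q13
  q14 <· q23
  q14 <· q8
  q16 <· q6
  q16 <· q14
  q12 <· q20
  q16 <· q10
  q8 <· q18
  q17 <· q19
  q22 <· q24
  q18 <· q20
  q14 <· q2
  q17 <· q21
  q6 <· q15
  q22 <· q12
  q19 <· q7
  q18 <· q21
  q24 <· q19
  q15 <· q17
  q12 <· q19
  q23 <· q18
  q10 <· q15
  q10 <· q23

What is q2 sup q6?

q2

Common upper bounds of {q2, q6}: q13, q17, q19, q2, q21, q7.
The least among these is q2.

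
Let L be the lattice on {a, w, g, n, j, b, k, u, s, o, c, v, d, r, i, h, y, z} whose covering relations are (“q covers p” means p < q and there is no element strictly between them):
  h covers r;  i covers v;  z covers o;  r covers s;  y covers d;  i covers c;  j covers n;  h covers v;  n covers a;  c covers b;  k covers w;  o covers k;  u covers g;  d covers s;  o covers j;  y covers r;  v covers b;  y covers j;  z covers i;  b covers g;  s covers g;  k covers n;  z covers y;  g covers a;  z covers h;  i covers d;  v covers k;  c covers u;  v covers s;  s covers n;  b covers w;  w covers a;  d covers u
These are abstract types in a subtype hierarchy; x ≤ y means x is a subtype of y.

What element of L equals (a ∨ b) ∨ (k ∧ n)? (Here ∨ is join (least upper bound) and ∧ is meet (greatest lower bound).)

v

a ∨ b = b
k ∧ n = n
b ∨ n = v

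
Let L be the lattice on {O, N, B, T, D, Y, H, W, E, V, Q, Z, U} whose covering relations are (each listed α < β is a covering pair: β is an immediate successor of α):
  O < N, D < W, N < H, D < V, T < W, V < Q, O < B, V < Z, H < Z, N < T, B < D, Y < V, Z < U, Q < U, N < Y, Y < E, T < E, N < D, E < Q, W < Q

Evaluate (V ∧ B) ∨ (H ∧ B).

B

V ∧ B = B
H ∧ B = O
B ∨ O = B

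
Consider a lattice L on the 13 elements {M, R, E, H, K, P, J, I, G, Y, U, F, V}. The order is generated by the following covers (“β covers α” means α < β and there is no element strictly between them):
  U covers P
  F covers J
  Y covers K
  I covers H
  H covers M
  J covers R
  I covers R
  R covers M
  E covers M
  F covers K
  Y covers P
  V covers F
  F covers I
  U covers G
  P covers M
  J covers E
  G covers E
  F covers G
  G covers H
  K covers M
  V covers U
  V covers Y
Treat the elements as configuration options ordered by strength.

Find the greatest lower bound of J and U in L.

Common lower bounds of {J, U}: E, M.
The greatest among these is E.

E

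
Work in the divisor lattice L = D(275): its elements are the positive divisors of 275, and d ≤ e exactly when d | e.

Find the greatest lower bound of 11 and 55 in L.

11

Common lower bounds of {11, 55}: 1, 11.
The greatest among these is 11.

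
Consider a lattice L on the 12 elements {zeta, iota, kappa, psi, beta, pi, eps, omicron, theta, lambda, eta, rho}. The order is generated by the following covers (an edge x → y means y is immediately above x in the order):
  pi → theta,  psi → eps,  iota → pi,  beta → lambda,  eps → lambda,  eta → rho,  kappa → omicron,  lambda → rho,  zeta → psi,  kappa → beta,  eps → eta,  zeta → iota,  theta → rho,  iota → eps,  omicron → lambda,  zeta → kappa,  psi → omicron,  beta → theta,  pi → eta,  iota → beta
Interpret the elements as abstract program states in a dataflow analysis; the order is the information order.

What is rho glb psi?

Common lower bounds of {rho, psi}: psi, zeta.
The greatest among these is psi.

psi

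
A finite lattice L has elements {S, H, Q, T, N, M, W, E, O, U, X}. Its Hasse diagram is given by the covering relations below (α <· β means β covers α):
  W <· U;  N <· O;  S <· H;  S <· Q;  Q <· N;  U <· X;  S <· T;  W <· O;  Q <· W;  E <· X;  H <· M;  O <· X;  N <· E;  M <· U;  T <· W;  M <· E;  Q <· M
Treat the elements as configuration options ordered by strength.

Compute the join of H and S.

Common upper bounds of {H, S}: E, H, M, U, X.
The least among these is H.

H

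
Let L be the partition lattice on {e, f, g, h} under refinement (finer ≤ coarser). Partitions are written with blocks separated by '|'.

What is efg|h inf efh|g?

ef|g|h

Common lower bounds of {efg|h, efh|g}: ef|g|h, e|f|g|h.
The greatest among these is ef|g|h.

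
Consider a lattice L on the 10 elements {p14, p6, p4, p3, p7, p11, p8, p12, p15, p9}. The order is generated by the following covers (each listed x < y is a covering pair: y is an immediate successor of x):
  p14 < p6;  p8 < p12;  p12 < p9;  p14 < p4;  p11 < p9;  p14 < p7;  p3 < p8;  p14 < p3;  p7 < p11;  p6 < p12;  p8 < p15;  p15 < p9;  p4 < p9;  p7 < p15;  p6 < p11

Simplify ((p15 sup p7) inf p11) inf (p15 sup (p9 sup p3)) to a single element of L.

p7

p15 ∨ p7 = p15
p15 ∧ p11 = p7
p9 ∨ p3 = p9
p15 ∨ p9 = p9
p7 ∧ p9 = p7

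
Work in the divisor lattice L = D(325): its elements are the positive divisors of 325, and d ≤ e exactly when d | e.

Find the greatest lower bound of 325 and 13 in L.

In the divisibility order, the meet is the greatest common divisor: gcd(325, 13) = 13.

13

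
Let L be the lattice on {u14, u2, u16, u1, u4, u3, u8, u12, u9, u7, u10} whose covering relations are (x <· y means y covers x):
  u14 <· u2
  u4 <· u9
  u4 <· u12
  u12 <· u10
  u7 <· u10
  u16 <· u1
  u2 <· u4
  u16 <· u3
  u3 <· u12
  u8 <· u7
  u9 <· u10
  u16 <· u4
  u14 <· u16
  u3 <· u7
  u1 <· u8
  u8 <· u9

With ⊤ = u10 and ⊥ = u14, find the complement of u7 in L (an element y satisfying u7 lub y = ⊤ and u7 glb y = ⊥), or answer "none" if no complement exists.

u2

Need y with u7 ∨ y = u10 and u7 ∧ y = u14.
Checking each element gives: u2.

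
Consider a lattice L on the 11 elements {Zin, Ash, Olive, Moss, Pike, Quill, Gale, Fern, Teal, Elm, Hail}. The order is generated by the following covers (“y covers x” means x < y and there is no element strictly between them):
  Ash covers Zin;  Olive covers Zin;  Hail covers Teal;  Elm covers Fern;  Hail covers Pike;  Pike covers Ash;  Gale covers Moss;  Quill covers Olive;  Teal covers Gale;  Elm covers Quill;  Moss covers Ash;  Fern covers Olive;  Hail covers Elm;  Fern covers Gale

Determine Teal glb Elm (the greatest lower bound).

Common lower bounds of {Teal, Elm}: Ash, Gale, Moss, Zin.
The greatest among these is Gale.

Gale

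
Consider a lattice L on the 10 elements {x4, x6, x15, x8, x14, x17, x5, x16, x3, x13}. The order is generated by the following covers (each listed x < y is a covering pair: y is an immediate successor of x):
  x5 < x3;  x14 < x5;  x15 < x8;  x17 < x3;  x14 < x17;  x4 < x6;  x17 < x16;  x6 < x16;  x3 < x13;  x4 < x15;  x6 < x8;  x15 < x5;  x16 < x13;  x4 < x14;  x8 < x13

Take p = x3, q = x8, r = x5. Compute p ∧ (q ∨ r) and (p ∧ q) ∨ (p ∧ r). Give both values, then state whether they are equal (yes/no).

x3; x5; no

q ∨ r = x13, so p ∧ (q ∨ r) = x3 ∧ x13 = x3.
p ∧ q = x15 and p ∧ r = x5, so (p ∧ q) ∨ (p ∧ r) = x15 ∨ x5 = x5.
Equal: no.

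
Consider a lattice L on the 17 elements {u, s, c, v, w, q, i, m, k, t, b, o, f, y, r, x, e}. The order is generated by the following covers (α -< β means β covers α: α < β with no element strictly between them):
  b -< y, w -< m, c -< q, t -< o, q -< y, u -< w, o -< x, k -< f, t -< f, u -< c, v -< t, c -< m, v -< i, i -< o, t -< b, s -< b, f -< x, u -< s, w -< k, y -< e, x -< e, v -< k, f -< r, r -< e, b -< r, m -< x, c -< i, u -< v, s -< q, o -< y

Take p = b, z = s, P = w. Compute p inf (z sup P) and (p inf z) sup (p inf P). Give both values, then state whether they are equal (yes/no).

b; s; no

z sup P = r, so p inf (z sup P) = b inf r = b.
p inf z = s and p inf P = u, so (p inf z) sup (p inf P) = s sup u = s.
Equal: no.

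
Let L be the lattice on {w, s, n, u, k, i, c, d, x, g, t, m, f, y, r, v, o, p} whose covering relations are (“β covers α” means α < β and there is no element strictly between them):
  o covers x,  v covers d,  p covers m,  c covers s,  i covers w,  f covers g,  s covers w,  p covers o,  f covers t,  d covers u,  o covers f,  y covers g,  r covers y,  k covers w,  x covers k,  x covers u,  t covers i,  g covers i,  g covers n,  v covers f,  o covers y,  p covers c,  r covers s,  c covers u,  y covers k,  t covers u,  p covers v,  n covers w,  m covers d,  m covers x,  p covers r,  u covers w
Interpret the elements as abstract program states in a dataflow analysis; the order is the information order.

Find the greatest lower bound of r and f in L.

Common lower bounds of {r, f}: g, i, n, w.
The greatest among these is g.

g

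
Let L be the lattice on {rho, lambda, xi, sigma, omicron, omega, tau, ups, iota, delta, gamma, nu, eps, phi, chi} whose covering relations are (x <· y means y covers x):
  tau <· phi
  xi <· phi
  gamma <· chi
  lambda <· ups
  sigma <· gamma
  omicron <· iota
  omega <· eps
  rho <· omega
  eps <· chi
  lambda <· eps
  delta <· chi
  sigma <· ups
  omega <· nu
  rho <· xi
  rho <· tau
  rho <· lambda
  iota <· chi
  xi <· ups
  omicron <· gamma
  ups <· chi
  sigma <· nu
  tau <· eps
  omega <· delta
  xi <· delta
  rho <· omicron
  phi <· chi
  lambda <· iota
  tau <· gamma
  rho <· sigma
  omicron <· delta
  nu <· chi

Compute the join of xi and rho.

xi

Common upper bounds of {xi, rho}: chi, delta, phi, ups, xi.
The least among these is xi.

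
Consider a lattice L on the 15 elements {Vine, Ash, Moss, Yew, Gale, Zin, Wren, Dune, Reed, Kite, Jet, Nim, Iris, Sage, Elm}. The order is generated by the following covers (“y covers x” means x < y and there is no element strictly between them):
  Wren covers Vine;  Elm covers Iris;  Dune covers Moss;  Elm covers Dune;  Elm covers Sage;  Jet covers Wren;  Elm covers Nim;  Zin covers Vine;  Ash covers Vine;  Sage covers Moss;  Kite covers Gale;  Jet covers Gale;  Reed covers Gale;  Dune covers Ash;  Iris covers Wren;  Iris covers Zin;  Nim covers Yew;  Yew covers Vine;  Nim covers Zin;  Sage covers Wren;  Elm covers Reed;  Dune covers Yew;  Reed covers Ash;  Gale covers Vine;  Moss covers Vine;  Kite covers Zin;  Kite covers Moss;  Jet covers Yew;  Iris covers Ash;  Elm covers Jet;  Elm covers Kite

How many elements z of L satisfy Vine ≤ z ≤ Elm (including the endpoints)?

15

The interval [Vine, Elm] = {Ash, Dune, Elm, Gale, Iris, Jet, Kite, Moss, Nim, Reed, Sage, Vine, Wren, Yew, Zin}, which has 15 elements.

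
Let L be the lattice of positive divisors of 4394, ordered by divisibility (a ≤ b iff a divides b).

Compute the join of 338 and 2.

338

In the divisibility order, the join is the least common multiple: lcm(338, 2) = 338.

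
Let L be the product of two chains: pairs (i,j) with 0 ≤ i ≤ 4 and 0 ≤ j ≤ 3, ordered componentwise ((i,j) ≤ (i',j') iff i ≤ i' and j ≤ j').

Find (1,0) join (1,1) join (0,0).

In a product of chains, the join is componentwise max, giving (1,1).

(1,1)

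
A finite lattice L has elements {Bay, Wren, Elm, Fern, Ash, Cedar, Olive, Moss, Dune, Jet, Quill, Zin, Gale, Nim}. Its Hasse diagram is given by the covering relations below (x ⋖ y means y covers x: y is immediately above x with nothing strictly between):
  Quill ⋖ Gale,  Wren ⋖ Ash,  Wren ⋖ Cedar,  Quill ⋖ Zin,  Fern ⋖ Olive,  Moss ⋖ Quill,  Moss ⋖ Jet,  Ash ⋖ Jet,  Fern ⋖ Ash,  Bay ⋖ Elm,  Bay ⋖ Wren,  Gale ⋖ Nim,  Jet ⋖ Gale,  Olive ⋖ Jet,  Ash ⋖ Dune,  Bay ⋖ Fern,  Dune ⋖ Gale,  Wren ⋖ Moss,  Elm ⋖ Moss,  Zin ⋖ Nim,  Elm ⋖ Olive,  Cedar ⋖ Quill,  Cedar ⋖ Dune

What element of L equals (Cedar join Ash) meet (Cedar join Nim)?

Cedar ∨ Ash = Dune
Cedar ∨ Nim = Nim
Dune ∧ Nim = Dune

Dune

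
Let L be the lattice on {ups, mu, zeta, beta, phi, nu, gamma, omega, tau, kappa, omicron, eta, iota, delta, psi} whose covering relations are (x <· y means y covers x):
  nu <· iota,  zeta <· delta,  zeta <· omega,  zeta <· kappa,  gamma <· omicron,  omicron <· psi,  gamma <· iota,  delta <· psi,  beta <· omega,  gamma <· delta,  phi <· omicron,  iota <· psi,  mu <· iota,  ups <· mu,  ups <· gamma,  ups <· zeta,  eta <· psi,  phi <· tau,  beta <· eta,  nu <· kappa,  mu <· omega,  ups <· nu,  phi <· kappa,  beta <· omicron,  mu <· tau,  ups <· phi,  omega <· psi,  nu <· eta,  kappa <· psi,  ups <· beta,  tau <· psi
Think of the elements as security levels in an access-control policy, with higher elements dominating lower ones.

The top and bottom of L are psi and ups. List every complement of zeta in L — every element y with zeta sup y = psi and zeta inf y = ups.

eta, iota, omicron, tau

Need y with zeta ∨ y = psi and zeta ∧ y = ups.
Checking each element gives: eta, iota, omicron, tau.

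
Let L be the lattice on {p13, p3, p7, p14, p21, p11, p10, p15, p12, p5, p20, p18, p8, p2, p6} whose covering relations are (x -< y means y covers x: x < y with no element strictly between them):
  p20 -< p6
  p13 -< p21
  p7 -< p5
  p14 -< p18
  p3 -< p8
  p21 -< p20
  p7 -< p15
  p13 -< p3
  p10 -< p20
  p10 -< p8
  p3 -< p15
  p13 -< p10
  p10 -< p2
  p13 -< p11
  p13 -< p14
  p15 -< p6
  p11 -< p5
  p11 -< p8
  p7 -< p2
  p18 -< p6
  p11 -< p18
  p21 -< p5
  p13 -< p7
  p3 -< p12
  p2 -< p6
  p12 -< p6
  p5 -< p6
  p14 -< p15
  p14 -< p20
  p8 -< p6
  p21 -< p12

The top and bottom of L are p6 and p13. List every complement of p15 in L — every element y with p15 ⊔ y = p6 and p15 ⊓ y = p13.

p10, p11, p21

Need y with p15 ∨ y = p6 and p15 ∧ y = p13.
Checking each element gives: p10, p11, p21.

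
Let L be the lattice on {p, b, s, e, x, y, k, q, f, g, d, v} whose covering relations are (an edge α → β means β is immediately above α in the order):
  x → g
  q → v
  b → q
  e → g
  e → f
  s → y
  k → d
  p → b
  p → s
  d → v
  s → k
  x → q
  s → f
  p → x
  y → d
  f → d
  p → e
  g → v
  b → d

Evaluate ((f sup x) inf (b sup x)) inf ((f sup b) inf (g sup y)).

f ∨ x = v
b ∨ x = q
v ∧ q = q
f ∨ b = d
g ∨ y = v
d ∧ v = d
q ∧ d = b

b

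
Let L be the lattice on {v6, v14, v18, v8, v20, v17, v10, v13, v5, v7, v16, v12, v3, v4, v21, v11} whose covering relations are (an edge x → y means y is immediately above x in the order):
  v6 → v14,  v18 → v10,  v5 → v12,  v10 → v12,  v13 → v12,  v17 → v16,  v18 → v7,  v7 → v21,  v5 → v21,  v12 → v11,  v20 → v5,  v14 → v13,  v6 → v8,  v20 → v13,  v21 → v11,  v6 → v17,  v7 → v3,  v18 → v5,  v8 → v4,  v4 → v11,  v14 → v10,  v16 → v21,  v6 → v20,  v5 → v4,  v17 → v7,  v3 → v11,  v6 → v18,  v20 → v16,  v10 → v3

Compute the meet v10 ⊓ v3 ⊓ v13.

Common lower bounds of {v10, v3, v13}: v14, v6.
The greatest among these is v14.

v14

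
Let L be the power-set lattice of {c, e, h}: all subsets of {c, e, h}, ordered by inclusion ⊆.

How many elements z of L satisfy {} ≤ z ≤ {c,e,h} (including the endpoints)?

8

The interval [{}, {c,e,h}] = {{c,e,h}, {c,e}, {c,h}, {c}, {e,h}, {e}, {h}, {}}, which has 8 elements.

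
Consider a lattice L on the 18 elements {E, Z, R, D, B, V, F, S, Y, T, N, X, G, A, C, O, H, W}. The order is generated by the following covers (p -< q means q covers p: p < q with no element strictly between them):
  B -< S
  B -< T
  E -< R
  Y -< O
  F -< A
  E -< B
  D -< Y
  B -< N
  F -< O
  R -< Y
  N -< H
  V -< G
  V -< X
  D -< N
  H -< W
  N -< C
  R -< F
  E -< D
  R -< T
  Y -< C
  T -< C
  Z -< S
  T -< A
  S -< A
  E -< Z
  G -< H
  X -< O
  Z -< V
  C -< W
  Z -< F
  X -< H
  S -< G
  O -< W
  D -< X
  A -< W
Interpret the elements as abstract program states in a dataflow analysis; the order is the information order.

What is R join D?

Y

Common upper bounds of {R, D}: C, O, W, Y.
The least among these is Y.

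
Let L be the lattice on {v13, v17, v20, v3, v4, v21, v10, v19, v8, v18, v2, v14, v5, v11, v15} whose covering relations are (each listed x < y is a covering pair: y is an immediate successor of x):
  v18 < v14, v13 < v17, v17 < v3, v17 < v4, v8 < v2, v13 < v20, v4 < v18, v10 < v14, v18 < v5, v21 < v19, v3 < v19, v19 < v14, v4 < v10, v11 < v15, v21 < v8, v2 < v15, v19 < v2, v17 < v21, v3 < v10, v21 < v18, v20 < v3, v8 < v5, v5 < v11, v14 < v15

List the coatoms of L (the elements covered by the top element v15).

The coatoms are exactly the elements covered by v15: v11, v14, v2.

v11, v14, v2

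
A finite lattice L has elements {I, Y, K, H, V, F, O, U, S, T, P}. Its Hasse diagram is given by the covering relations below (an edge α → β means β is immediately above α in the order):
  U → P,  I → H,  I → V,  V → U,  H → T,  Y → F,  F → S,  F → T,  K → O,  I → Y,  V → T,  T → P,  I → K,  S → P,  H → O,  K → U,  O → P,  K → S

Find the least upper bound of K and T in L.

Common upper bounds of {K, T}: P.
The least among these is P.

P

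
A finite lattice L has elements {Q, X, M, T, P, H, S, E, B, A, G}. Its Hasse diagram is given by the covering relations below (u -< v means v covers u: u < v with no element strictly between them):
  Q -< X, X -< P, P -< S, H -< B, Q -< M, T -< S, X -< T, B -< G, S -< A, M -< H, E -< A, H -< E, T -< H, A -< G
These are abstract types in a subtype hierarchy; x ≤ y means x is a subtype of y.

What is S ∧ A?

S

Common lower bounds of {S, A}: P, Q, S, T, X.
The greatest among these is S.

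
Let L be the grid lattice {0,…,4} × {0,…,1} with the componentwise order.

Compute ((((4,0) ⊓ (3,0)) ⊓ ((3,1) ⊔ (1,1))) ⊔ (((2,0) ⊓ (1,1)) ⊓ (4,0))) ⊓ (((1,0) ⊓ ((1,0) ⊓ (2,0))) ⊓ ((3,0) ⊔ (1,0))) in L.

(4,0) ∧ (3,0) = (3,0)
(3,1) ∨ (1,1) = (3,1)
(3,0) ∧ (3,1) = (3,0)
(2,0) ∧ (1,1) = (1,0)
(1,0) ∧ (4,0) = (1,0)
(3,0) ∨ (1,0) = (3,0)
(1,0) ∧ (2,0) = (1,0)
(1,0) ∧ (1,0) = (1,0)
(3,0) ∨ (1,0) = (3,0)
(1,0) ∧ (3,0) = (1,0)
(3,0) ∧ (1,0) = (1,0)

(1,0)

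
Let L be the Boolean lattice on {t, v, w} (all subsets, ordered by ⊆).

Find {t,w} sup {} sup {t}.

{t,w}

Common upper bounds of {{t,w}, {}, {t}}: {t,v,w}, {t,w}.
The least among these is {t,w}.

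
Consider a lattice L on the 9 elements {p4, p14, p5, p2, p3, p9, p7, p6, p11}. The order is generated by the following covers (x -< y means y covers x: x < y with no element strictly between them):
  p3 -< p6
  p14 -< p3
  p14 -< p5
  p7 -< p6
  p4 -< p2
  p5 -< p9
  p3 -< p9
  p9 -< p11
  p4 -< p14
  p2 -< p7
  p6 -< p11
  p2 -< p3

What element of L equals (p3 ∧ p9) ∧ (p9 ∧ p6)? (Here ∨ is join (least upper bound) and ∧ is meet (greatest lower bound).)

p3

p3 ∧ p9 = p3
p9 ∧ p6 = p3
p3 ∧ p3 = p3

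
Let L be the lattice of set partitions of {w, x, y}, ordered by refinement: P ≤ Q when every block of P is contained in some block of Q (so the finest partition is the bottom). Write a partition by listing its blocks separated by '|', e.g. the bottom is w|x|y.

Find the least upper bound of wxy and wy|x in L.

wxy

Common upper bounds of {wxy, wy|x}: wxy.
The least among these is wxy.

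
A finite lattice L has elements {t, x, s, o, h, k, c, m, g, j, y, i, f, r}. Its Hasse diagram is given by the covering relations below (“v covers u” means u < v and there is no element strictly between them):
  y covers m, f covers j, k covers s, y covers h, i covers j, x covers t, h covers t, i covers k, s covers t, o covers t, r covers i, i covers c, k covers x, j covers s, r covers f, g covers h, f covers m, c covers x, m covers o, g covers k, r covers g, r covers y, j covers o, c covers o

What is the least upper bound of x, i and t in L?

Common upper bounds of {x, i, t}: i, r.
The least among these is i.

i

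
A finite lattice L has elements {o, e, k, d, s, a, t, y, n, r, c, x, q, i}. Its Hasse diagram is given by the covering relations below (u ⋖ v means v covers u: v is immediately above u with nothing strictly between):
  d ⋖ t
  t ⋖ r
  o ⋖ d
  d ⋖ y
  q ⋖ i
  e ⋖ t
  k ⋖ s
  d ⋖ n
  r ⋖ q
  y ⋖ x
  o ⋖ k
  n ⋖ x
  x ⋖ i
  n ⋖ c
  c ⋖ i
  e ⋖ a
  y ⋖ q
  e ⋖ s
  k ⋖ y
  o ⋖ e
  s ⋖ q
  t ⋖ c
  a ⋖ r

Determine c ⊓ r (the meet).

t

Common lower bounds of {c, r}: d, e, o, t.
The greatest among these is t.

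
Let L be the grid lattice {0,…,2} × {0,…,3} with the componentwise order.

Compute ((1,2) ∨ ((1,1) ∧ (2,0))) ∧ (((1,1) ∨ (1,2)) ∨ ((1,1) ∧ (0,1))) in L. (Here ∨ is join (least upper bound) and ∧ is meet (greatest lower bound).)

(1,1) ∧ (2,0) = (1,0)
(1,2) ∨ (1,0) = (1,2)
(1,1) ∨ (1,2) = (1,2)
(1,1) ∧ (0,1) = (0,1)
(1,2) ∨ (0,1) = (1,2)
(1,2) ∧ (1,2) = (1,2)

(1,2)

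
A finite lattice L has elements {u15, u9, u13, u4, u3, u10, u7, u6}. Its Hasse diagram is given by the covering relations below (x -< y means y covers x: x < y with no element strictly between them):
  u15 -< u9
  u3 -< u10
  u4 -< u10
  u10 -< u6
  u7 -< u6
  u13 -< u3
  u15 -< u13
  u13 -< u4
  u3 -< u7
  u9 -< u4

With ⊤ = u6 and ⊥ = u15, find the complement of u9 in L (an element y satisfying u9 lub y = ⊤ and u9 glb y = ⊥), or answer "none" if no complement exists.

Need y with u9 ∨ y = u6 and u9 ∧ y = u15.
Checking each element gives: u7.

u7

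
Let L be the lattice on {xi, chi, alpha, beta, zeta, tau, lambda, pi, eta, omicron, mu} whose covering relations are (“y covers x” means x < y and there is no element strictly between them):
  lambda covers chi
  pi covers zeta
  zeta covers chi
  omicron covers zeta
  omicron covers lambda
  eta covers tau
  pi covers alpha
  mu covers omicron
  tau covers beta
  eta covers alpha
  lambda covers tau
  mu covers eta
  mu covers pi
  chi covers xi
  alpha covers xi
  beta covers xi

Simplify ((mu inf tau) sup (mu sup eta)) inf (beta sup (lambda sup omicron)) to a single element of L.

mu ∧ tau = tau
mu ∨ eta = mu
tau ∨ mu = mu
lambda ∨ omicron = omicron
beta ∨ omicron = omicron
mu ∧ omicron = omicron

omicron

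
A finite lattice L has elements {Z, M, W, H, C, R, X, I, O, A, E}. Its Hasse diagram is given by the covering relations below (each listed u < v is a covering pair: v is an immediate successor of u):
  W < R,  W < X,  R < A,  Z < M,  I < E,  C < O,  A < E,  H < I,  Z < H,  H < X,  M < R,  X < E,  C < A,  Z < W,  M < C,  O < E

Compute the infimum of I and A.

Z

Common lower bounds of {I, A}: Z.
The greatest among these is Z.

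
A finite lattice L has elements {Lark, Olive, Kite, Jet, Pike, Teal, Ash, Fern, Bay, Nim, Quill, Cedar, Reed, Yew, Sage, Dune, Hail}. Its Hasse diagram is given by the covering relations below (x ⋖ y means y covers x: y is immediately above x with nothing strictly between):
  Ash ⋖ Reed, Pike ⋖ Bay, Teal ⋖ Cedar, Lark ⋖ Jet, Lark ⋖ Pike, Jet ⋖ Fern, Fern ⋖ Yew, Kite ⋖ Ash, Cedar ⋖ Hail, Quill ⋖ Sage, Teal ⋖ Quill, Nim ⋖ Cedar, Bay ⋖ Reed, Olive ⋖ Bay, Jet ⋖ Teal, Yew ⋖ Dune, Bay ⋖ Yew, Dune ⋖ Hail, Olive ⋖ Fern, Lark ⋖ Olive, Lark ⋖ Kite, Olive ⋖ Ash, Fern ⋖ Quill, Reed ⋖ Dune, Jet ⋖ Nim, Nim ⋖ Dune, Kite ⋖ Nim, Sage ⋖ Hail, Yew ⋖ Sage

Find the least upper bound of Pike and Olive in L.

Common upper bounds of {Pike, Olive}: Bay, Dune, Hail, Reed, Sage, Yew.
The least among these is Bay.

Bay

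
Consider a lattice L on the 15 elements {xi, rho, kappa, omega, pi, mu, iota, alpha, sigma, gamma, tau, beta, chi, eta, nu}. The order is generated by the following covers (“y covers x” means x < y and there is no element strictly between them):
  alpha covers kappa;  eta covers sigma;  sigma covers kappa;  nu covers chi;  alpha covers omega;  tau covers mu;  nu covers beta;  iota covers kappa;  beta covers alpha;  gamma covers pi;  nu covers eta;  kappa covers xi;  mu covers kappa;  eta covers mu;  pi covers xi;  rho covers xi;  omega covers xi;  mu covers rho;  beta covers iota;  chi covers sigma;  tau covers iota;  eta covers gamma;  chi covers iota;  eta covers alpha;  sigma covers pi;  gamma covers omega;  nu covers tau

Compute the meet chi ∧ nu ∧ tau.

Common lower bounds of {chi, nu, tau}: iota, kappa, xi.
The greatest among these is iota.

iota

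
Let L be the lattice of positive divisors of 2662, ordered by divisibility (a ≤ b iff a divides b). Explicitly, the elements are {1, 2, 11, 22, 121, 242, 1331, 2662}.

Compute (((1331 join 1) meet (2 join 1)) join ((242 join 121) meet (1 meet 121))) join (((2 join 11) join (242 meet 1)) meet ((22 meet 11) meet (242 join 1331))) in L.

1331 ∨ 1 = 1331
2 ∨ 1 = 2
1331 ∧ 2 = 1
242 ∨ 121 = 242
1 ∧ 121 = 1
242 ∧ 1 = 1
1 ∨ 1 = 1
2 ∨ 11 = 22
242 ∧ 1 = 1
22 ∨ 1 = 22
22 ∧ 11 = 11
242 ∨ 1331 = 2662
11 ∧ 2662 = 11
22 ∧ 11 = 11
1 ∨ 11 = 11

11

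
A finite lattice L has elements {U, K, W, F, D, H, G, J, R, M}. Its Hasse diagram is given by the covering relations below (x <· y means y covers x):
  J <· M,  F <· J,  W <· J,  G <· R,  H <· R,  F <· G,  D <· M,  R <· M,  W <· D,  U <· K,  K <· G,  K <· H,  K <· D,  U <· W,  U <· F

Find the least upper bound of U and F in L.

F

Common upper bounds of {U, F}: F, G, J, M, R.
The least among these is F.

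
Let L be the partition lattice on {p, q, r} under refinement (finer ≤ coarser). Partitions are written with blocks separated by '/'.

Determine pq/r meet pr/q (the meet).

p/q/r

The meet (common refinement) of pq/r and pr/q intersects blocks pairwise, giving p/q/r.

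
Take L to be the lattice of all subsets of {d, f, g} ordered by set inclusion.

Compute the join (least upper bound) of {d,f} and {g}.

{d,f,g}

Under ⊆, join is union: {d,f} ∪ {g} = {d,f,g}.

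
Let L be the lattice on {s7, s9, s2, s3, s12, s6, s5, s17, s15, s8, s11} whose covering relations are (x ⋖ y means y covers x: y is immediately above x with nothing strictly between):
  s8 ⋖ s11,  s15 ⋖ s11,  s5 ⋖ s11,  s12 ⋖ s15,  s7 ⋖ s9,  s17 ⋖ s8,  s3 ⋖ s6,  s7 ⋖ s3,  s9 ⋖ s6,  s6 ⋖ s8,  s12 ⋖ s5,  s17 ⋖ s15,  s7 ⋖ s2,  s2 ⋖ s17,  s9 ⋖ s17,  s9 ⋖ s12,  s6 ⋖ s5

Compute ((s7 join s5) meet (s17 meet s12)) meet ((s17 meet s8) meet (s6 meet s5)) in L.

s9

s7 ∨ s5 = s5
s17 ∧ s12 = s9
s5 ∧ s9 = s9
s17 ∧ s8 = s17
s6 ∧ s5 = s6
s17 ∧ s6 = s9
s9 ∧ s9 = s9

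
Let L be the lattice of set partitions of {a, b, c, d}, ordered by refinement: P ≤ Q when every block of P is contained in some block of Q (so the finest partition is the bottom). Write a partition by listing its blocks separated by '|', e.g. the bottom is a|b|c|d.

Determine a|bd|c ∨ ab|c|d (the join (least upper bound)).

abd|c

Common upper bounds of {a|bd|c, ab|c|d}: abcd, abd|c.
The least among these is abd|c.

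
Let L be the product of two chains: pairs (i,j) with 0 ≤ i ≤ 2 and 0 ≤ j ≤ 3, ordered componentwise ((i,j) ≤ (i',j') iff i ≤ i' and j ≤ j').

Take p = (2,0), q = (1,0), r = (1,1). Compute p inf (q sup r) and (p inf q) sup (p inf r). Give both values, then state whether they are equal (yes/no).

q sup r = (1,1), so p inf (q sup r) = (2,0) inf (1,1) = (1,0).
p inf q = (1,0) and p inf r = (1,0), so (p inf q) sup (p inf r) = (1,0) sup (1,0) = (1,0).
Equal: yes.

(1,0); (1,0); yes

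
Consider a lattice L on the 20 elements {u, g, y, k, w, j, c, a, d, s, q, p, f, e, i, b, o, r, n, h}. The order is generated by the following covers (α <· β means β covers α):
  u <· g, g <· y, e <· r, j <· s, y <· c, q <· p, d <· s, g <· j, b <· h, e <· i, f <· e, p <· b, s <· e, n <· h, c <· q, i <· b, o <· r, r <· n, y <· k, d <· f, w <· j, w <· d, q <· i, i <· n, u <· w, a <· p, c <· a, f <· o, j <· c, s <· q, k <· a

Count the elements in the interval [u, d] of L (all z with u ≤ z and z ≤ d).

The interval [u, d] = {d, u, w}, which has 3 elements.

3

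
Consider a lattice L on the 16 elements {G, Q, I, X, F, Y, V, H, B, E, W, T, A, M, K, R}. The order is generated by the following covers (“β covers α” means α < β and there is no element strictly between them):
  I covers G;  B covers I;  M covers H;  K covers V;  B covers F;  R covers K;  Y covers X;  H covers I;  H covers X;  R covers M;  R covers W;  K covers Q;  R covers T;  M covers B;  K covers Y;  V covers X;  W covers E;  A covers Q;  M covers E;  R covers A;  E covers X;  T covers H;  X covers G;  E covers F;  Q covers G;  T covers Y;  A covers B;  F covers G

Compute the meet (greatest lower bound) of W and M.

Common lower bounds of {W, M}: E, F, G, X.
The greatest among these is E.

E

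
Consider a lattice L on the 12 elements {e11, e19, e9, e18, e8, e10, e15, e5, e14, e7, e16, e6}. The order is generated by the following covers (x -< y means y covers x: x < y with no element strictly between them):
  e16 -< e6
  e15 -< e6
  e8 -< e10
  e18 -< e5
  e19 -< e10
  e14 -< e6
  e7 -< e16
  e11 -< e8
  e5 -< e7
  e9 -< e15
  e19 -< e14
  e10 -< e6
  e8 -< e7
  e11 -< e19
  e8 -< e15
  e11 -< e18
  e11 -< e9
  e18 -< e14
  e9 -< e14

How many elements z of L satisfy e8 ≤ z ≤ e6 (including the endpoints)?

6

The interval [e8, e6] = {e10, e15, e16, e6, e7, e8}, which has 6 elements.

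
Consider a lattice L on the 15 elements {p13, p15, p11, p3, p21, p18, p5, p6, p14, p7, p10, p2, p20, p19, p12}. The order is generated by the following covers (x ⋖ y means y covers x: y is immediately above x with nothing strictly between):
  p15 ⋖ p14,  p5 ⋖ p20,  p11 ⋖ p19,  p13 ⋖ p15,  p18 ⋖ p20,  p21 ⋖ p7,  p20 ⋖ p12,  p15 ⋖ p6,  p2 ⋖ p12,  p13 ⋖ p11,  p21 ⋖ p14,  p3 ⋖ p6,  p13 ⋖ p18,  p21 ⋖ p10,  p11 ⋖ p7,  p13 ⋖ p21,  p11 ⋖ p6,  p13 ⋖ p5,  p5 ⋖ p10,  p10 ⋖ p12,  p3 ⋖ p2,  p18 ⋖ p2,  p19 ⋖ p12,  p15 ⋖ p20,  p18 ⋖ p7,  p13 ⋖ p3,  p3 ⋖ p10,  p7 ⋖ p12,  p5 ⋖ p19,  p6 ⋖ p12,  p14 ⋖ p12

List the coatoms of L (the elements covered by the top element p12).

p10, p14, p19, p2, p20, p6, p7

The coatoms are exactly the elements covered by p12: p10, p14, p19, p2, p20, p6, p7.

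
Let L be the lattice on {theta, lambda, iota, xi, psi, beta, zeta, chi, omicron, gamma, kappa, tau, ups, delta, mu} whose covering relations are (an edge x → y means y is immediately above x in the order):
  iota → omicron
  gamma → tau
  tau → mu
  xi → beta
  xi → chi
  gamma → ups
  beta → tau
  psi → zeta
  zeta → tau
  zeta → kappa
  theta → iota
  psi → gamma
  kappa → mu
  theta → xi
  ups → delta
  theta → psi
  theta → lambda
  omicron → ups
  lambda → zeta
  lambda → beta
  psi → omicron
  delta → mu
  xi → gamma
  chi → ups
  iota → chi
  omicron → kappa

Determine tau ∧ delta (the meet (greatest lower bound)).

Common lower bounds of {tau, delta}: gamma, psi, theta, xi.
The greatest among these is gamma.

gamma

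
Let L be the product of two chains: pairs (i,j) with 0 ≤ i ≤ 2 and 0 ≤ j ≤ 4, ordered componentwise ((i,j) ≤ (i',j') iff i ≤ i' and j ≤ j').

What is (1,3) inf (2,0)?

(1,0)

In a product of chains, the meet is componentwise min, giving (1,0).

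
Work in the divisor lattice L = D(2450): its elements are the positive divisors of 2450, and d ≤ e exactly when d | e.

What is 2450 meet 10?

Common lower bounds of {2450, 10}: 1, 10, 2, 5.
The greatest among these is 10.

10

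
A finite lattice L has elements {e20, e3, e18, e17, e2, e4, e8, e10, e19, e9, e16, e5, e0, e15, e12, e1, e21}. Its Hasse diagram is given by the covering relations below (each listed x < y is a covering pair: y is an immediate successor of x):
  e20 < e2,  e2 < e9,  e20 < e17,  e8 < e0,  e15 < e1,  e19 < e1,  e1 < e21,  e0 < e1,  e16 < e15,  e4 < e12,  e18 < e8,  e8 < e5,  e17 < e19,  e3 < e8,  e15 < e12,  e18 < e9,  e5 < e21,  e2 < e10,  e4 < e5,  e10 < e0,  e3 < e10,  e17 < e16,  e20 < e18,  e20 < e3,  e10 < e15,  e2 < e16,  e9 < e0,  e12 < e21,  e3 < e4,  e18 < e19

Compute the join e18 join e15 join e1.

e1

Common upper bounds of {e18, e15, e1}: e1, e21.
The least among these is e1.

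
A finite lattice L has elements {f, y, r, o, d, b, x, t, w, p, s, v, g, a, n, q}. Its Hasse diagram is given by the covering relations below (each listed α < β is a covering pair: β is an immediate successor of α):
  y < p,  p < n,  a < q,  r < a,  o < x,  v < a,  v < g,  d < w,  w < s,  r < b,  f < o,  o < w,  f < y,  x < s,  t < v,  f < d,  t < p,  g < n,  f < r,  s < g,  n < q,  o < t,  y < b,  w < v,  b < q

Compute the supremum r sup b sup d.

Common upper bounds of {r, b, d}: q.
The least among these is q.

q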